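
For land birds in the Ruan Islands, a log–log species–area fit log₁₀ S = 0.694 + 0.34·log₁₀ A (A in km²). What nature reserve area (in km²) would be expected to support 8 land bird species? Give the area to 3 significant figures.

8 = 4.943 × A^0.34  ⇒  A^0.34 = 8/4.943 = 1.618
ln A = ln(1.618) / 0.34 = 0.4814 / 0.34 = 1.4160
A = e^1.4160 ≈ 4.121 km²

4.12 km²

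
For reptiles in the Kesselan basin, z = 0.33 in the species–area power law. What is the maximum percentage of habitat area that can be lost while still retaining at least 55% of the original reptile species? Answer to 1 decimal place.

83.7%

Need (A_new/A_old)^0.33 = 0.55, so A_new/A_old = 0.55^(1/0.33) = 0.55^3.03
ln(A_new/A_old) = ln 0.55 / 0.33 = -0.5978 / 0.33 = -1.8116
A_new/A_old = e^-1.8116 ≈ 0.1634
Fraction that can be lost = 1 − 0.1634 = 0.8366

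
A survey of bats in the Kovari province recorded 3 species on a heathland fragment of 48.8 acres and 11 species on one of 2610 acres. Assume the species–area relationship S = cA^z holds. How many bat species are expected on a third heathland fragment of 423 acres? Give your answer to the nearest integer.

6

z = ln(11/3) / ln(2610/48.8) = 1.2993 / 3.9794 = 0.3265
c = 3 / 48.8^0.3265 = 3 / 3.559 = 0.843
S₃ = 0.843 × 423^0.3265 = 0.843 × 7.203 ≈ 6.072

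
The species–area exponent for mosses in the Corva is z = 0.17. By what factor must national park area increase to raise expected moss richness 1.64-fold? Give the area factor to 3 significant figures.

18.4

(A₂/A₁)^0.17 = 1.64, so A₂/A₁ = 1.64^(1/0.17) = 1.64^5.882
ln(A₂/A₁) = ln 1.64 / 0.17 = 0.4947 / 0.17 = 2.9100
A₂/A₁ = e^2.9100 ≈ 18.36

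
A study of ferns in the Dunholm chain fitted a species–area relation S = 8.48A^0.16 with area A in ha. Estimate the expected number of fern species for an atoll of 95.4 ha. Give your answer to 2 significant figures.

S = 8.48 × 95.4^0.16
ln S = ln 8.48 + 0.16 × ln 95.4 = 2.1377 + 0.16 × 4.5581 = 2.8670
S = e^2.8670 ≈ 17.58

18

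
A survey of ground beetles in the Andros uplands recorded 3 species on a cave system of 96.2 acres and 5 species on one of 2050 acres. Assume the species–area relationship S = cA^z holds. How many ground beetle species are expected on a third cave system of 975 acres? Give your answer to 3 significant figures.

4.42

z = ln(5/3) / ln(2050/96.2) = 0.5108 / 3.0592 = 0.1670
c = 3 / 96.2^0.1670 = 3 / 2.144 = 1.399
S₃ = 1.399 × 975^0.1670 = 1.399 × 3.156 ≈ 4.416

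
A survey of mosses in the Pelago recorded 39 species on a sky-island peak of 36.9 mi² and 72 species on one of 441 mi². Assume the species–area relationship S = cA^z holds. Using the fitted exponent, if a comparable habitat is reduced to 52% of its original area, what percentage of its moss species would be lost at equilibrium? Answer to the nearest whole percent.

15%

z = ln(72/39) / ln(441/36.9) = 0.6131 / 2.4808 = 0.2471
S_new/S_old = (A_new/A_old)^z = 0.52^0.2471 = exp(0.2471 × -0.6539) = 0.8508
Fraction lost = 1 − 0.8508 = 0.1492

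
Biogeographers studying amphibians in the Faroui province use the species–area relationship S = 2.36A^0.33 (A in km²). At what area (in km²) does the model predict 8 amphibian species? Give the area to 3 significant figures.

8 = 2.36 × A^0.33  ⇒  A^0.33 = 8/2.36 = 3.39
ln A = ln(3.39) / 0.33 = 1.2208 / 0.33 = 3.6993
A = e^3.6993 ≈ 40.42 km²

40.4 km²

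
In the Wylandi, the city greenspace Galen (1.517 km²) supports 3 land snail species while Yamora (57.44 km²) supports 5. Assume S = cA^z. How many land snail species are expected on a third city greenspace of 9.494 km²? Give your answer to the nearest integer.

4

z = ln(5/3) / ln(57.44/1.517) = 0.5108 / 3.6340 = 0.1406
c = 3 / 1.517^0.1406 = 3 / 1.06 = 2.829
S₃ = 2.829 × 9.494^0.1406 = 2.829 × 1.372 ≈ 3.882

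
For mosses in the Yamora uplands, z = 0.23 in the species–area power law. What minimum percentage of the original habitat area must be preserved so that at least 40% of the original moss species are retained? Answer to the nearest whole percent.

Need (A_new/A_old)^0.23 = 0.4, so A_new/A_old = 0.4^(1/0.23) = 0.4^4.348
ln(A_new/A_old) = ln 0.4 / 0.23 = -0.9163 / 0.23 = -3.9839
A_new/A_old = e^-3.9839 ≈ 0.01861

2%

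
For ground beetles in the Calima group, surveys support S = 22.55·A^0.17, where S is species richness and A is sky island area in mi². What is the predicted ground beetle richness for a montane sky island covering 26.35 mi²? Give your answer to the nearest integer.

S = 22.55 × 26.35^0.17
ln S = ln 22.55 + 0.17 × ln 26.35 = 3.1157 + 0.17 × 3.2715 = 3.6719
S = e^3.6719 ≈ 39.33

39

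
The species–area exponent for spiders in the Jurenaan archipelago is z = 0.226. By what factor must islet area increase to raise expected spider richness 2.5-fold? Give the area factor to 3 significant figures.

(A₂/A₁)^0.226 = 2.5, so A₂/A₁ = 2.5^(1/0.226) = 2.5^4.425
ln(A₂/A₁) = ln 2.5 / 0.226 = 0.9163 / 0.226 = 4.0544
A₂/A₁ = e^4.0544 ≈ 57.65

57.6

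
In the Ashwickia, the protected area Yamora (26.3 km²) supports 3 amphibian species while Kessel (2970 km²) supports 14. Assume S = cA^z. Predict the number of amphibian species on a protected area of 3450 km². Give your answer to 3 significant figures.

z = ln(14/3) / ln(2970/26.3) = 1.5404 / 4.7267 = 0.3259
c = 3 / 26.3^0.3259 = 3 / 2.902 = 1.034
S₃ = 1.034 × 3450^0.3259 = 1.034 × 14.22 ≈ 14.7

14.7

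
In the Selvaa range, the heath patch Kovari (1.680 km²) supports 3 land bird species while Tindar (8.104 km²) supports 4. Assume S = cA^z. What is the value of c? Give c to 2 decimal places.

2.73

z = ln(S₂/S₁) / ln(A₂/A₁) = ln(4/3) / ln(8.104/1.68) = 0.2877 / 1.5736 = 0.1828
c = S₁ / A₁^z = 3 / 1.68^0.1828 = 3 / 1.099 = 2.729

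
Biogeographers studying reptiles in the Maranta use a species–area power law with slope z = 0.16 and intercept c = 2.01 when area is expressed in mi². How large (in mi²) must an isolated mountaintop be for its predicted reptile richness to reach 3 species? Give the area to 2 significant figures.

12 mi²

3 = 2.01 × A^0.16  ⇒  A^0.16 = 3/2.01 = 1.493
ln A = ln(1.493) / 0.16 = 0.4005 / 0.16 = 2.5030
A = e^2.5030 ≈ 12.22 mi²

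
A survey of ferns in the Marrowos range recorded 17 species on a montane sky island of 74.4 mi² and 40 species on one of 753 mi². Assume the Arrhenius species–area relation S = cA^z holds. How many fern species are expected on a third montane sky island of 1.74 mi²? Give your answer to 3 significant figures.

4.24

z = ln(40/17) / ln(753/74.4) = 0.8557 / 2.3146 = 0.3697
c = 17 / 74.4^0.3697 = 17 / 4.919 = 3.456
S₃ = 3.456 × 1.74^0.3697 = 3.456 × 1.227 ≈ 4.241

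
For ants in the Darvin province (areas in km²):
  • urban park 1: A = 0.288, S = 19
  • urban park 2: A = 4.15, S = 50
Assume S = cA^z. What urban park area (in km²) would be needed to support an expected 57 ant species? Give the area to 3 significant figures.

z = ln(50/19) / ln(4.15/0.288) = 0.9676 / 2.6679 = 0.3627
c = 19 / 0.288^0.3627 = 19 / 0.6367 = 29.84
A = (57/29.84)^(1/0.3627) ⇒ ln A = ln(1.91)/0.3627 = 1.7844
A = e^1.7844 ≈ 5.956 km²

5.96 km²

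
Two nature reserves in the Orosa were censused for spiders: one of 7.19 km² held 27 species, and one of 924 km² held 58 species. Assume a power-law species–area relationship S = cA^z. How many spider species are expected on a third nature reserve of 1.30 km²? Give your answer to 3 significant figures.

20.6

z = ln(58/27) / ln(924/7.19) = 0.7646 / 4.8560 = 0.1575
c = 27 / 7.19^0.1575 = 27 / 1.364 = 19.79
S₃ = 19.79 × 1.3^0.1575 = 19.79 × 1.042 ≈ 20.63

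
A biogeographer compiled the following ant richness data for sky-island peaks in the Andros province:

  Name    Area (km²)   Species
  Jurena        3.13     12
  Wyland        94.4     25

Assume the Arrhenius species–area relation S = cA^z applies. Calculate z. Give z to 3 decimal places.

0.215

Taking logs: ln S = ln c + z ln A, so z = (ln S₂ − ln S₁)/(ln A₂ − ln A₁).
z = ln(25/12) / ln(94.4/3.13) = ln(2.083) / ln(30.16) = 0.7340 / 3.4065 = 0.2155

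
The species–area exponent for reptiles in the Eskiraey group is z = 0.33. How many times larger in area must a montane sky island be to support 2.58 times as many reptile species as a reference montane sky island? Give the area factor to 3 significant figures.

(A₂/A₁)^0.33 = 2.58, so A₂/A₁ = 2.58^(1/0.33) = 2.58^3.03
ln(A₂/A₁) = ln 2.58 / 0.33 = 0.9478 / 0.33 = 2.8721
A₂/A₁ = e^2.8721 ≈ 17.67

17.7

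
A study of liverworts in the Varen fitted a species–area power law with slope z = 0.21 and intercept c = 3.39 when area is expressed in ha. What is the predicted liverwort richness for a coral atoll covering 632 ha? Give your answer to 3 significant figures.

13.1

S = 3.39 × 632^0.21
ln S = ln 3.39 + 0.21 × ln 632 = 1.2208 + 0.21 × 6.4489 = 2.5751
S = e^2.5751 ≈ 13.13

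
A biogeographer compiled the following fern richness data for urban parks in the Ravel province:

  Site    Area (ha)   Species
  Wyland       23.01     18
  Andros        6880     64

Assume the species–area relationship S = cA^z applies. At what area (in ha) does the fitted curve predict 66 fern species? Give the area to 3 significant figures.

z = ln(64/18) / ln(6880/23.01) = 1.2685 / 5.7004 = 0.2225
c = 18 / 23.01^0.2225 = 18 / 2.009 = 8.958
A = (66/8.958)^(1/0.2225) ⇒ ln A = ln(7.368)/0.2225 = 8.9747
A = e^8.9747 ≈ 7900 ha

7900 ha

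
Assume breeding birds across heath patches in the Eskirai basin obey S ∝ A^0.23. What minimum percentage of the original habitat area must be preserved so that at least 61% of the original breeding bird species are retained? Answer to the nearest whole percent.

Need (A_new/A_old)^0.23 = 0.61, so A_new/A_old = 0.61^(1/0.23) = 0.61^4.348
ln(A_new/A_old) = ln 0.61 / 0.23 = -0.4943 / 0.23 = -2.1491
A_new/A_old = e^-2.1491 ≈ 0.1166

12%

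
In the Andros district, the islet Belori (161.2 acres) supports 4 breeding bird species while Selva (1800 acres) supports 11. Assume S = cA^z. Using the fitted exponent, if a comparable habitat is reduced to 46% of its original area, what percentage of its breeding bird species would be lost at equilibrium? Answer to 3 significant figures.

27.8%

z = ln(11/4) / ln(1800/161.2) = 1.0116 / 2.4129 = 0.4192
S_new/S_old = (A_new/A_old)^z = 0.46^0.4192 = exp(0.4192 × -0.7765) = 0.7221
Fraction lost = 1 − 0.7221 = 0.2779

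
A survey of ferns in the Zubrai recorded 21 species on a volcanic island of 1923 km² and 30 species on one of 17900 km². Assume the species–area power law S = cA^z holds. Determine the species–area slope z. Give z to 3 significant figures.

Taking logs: ln S = ln c + z ln A, so z = (ln S₂ − ln S₁)/(ln A₂ − ln A₁).
z = ln(30/21) / ln(17900/1923) = ln(1.429) / ln(9.308) = 0.3567 / 2.2309 = 0.1599

0.160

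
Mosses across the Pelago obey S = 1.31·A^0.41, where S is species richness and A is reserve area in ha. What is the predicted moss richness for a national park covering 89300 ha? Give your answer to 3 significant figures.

140

S = 1.31 × 89300^0.41 = 1.31 × 107.1 ≈ 140.3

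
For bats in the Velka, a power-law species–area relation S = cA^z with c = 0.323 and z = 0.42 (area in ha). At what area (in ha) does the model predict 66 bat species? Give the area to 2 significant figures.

66 = 0.323 × A^0.42  ⇒  A^0.42 = 66/0.323 = 204.3
ln A = ln(204.3) / 0.42 = 5.3198 / 0.42 = 12.6661
A = e^12.6661 ≈ 316820 ha

320000 ha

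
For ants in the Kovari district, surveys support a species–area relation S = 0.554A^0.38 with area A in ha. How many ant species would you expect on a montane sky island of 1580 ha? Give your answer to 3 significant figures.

9.10

S = 0.554 × 1580^0.38
ln S = ln 0.554 + 0.38 × ln 1580 = -0.5906 + 0.38 × 7.3652 = 2.2082
S = e^2.2082 ≈ 9.099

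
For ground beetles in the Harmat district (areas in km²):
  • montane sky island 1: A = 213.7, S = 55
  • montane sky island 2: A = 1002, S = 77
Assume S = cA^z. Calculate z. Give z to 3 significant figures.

Taking logs: ln S = ln c + z ln A, so z = (ln S₂ − ln S₁)/(ln A₂ − ln A₁).
z = ln(77/55) / ln(1002/213.7) = ln(1.4) / ln(4.689) = 0.3365 / 1.5452 = 0.2178

0.218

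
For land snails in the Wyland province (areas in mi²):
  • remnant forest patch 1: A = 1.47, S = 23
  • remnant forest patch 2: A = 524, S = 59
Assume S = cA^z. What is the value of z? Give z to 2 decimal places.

0.16

Taking logs: ln S = ln c + z ln A, so z = (ln S₂ − ln S₁)/(ln A₂ − ln A₁).
z = ln(59/23) / ln(524/1.47) = ln(2.565) / ln(356.5) = 0.9420 / 5.8762 = 0.1603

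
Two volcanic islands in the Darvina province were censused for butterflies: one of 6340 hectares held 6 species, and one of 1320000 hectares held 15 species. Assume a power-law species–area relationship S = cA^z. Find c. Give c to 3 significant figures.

z = ln(S₂/S₁) / ln(A₂/A₁) = ln(15/6) / ln(1320000/6340) = 0.9163 / 5.3385 = 0.1716
c = S₁ / A₁^z = 6 / 6340^0.1716 = 6 / 4.493 = 1.335

1.34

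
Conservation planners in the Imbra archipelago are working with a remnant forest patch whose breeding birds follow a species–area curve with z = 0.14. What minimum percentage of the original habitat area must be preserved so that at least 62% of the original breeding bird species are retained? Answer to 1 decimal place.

Need (A_new/A_old)^0.14 = 0.62, so A_new/A_old = 0.62^(1/0.14) = 0.62^7.143
ln(A_new/A_old) = ln 0.62 / 0.14 = -0.4780 / 0.14 = -3.4145
A_new/A_old = e^-3.4145 ≈ 0.03289

3.3%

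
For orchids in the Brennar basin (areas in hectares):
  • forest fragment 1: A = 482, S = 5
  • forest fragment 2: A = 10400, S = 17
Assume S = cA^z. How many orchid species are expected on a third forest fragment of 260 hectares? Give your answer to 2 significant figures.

3.9

z = ln(17/5) / ln(10400/482) = 1.2238 / 3.0716 = 0.3984
c = 5 / 482^0.3984 = 5 / 11.72 = 0.4266
S₃ = 0.4266 × 260^0.3984 = 0.4266 × 9.166 ≈ 3.91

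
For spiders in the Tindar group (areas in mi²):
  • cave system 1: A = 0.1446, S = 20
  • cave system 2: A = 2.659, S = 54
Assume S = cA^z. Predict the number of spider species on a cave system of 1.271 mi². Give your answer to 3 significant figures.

42.0

z = ln(54/20) / ln(2.659/0.1446) = 0.9933 / 2.9117 = 0.3411
c = 20 / 0.1446^0.3411 = 20 / 0.517 = 38.68
S₃ = 38.68 × 1.271^0.3411 = 38.68 × 1.085 ≈ 41.98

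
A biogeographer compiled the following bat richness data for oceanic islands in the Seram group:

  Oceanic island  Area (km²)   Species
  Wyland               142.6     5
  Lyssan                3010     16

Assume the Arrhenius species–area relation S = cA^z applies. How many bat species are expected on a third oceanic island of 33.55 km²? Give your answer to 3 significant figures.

z = ln(16/5) / ln(3010/142.6) = 1.1632 / 3.0497 = 0.3814
c = 5 / 142.6^0.3814 = 5 / 6.631 = 0.754
S₃ = 0.754 × 33.55^0.3814 = 0.754 × 3.819 ≈ 2.879

2.88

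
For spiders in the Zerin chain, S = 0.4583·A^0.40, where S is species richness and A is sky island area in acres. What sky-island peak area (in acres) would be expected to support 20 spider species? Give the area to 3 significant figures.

20 = 0.4583 × A^0.4  ⇒  A^0.4 = 20/0.4583 = 43.64
ln A = ln(43.64) / 0.4 = 3.7760 / 0.4 = 9.4399
A = e^9.4399 ≈ 12581 acres

12600 acres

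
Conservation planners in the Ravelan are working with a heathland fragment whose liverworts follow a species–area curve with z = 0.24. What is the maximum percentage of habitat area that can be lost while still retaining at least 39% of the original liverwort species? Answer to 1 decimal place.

98.0%

Need (A_new/A_old)^0.24 = 0.39, so A_new/A_old = 0.39^(1/0.24) = 0.39^4.167
ln(A_new/A_old) = ln 0.39 / 0.24 = -0.9416 / 0.24 = -3.9234
A_new/A_old = e^-3.9234 ≈ 0.01977
Fraction that can be lost = 1 − 0.01977 = 0.9802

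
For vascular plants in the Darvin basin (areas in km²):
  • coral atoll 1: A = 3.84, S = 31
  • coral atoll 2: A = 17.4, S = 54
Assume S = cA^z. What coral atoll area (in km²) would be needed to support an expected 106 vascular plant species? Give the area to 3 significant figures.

z = ln(54/31) / ln(17.4/3.84) = 0.5550 / 1.5110 = 0.3673
c = 31 / 3.84^0.3673 = 31 / 1.639 = 18.91
A = (106/18.91)^(1/0.3673) ⇒ ln A = ln(5.605)/0.3673 = 4.6927
A = e^4.6927 ≈ 109.1 km²

109 km²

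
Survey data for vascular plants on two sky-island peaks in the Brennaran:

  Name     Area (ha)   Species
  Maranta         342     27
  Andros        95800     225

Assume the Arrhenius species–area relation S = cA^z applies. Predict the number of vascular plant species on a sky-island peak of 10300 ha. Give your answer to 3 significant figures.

97.2

z = ln(225/27) / ln(95800/342) = 2.1203 / 5.6352 = 0.3763
c = 27 / 342^0.3763 = 27 / 8.983 = 3.006
S₃ = 3.006 × 10300^0.3763 = 3.006 × 32.35 ≈ 97.22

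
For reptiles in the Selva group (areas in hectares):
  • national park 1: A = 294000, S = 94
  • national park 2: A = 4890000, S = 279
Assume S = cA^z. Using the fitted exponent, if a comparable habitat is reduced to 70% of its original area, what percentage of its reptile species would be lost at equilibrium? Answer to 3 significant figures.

z = ln(279/94) / ln(4890000/294000) = 1.0879 / 2.8114 = 0.3870
S_new/S_old = (A_new/A_old)^z = 0.7^0.3870 = exp(0.3870 × -0.3567) = 0.8711
Fraction lost = 1 − 0.8711 = 0.1289

12.9%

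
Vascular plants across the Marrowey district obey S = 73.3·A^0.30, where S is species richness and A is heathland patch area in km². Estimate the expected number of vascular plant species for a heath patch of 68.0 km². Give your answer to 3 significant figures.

S = 73.3 × 68^0.3
ln S = ln 73.3 + 0.3 × ln 68 = 4.2946 + 0.3 × 4.2195 = 5.5604
S = e^5.5604 ≈ 259.9

260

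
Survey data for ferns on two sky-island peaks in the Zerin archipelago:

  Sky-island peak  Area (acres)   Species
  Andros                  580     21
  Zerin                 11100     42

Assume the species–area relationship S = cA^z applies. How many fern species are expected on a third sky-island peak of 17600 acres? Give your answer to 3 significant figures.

z = ln(42/21) / ln(11100/580) = 0.6931 / 2.9517 = 0.2348
c = 21 / 580^0.2348 = 21 / 4.456 = 4.713
S₃ = 4.713 × 17600^0.2348 = 4.713 × 9.931 ≈ 46.8

46.8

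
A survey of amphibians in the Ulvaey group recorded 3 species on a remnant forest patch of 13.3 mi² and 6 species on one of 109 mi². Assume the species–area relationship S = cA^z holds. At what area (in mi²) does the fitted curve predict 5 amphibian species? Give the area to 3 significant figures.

62.7 mi²

z = ln(6/3) / ln(109/13.3) = 0.6931 / 2.1036 = 0.3295
c = 3 / 13.3^0.3295 = 3 / 2.346 = 1.279
A = (5/1.279)^(1/0.3295) ⇒ ln A = ln(3.91)/0.3295 = 4.1380
A = e^4.1380 ≈ 62.68 mi²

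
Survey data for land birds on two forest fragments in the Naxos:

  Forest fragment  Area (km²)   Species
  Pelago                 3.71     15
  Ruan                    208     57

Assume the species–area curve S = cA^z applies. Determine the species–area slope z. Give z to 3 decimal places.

Taking logs: ln S = ln c + z ln A, so z = (ln S₂ − ln S₁)/(ln A₂ − ln A₁).
z = ln(57/15) / ln(208/3.71) = ln(3.8) / ln(56.06) = 1.3350 / 4.0265 = 0.3316

0.332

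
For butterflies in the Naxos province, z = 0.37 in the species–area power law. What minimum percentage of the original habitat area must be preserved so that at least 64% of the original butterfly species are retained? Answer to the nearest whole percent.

Need (A_new/A_old)^0.37 = 0.64, so A_new/A_old = 0.64^(1/0.37) = 0.64^2.703
ln(A_new/A_old) = ln 0.64 / 0.37 = -0.4463 / 0.37 = -1.2062
A_new/A_old = e^-1.2062 ≈ 0.2993

30%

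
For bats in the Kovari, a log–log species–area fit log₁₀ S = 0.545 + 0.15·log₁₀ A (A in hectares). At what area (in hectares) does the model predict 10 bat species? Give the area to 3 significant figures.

1080 hectares

10 = 3.508 × A^0.15  ⇒  A^0.15 = 10/3.508 = 2.851
ln A = ln(2.851) / 0.15 = 1.0477 / 0.15 = 6.9845
A = e^6.9845 ≈ 1080 hectares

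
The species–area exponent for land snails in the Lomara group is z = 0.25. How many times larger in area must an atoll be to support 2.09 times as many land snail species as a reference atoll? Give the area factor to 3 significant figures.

(A₂/A₁)^0.25 = 2.09, so A₂/A₁ = 2.09^(1/0.25) = 2.09^4
ln(A₂/A₁) = ln 2.09 / 0.25 = 0.7372 / 0.25 = 2.9487
A₂/A₁ = e^2.9487 ≈ 19.08

19.1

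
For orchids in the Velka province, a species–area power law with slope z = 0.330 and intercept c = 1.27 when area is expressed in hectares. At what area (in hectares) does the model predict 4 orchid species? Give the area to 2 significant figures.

4 = 1.27 × A^0.33  ⇒  A^0.33 = 4/1.27 = 3.15
ln A = ln(3.15) / 0.33 = 1.1473 / 0.33 = 3.4766
A = e^3.4766 ≈ 32.35 hectares

32 hectares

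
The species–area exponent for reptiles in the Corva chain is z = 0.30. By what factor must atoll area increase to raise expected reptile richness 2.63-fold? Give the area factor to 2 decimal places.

(A₂/A₁)^0.3 = 2.63, so A₂/A₁ = 2.63^(1/0.3) = 2.63^3.333
ln(A₂/A₁) = ln 2.63 / 0.3 = 0.9670 / 0.3 = 3.2233
A₂/A₁ = e^3.2233 ≈ 25.11

25.11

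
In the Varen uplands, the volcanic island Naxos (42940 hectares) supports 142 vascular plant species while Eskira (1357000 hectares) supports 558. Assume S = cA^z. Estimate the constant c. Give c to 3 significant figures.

z = ln(S₂/S₁) / ln(A₂/A₁) = ln(558/142) / ln(1357000/42940) = 1.3685 / 3.4532 = 0.3963
c = S₁ / A₁^z = 142 / 42940^0.3963 = 142 / 68.55 = 2.071

2.07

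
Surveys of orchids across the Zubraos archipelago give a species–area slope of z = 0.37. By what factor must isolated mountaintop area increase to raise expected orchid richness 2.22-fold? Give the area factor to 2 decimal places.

(A₂/A₁)^0.37 = 2.22, so A₂/A₁ = 2.22^(1/0.37) = 2.22^2.703
ln(A₂/A₁) = ln 2.22 / 0.37 = 0.7975 / 0.37 = 2.1554
A₂/A₁ = e^2.1554 ≈ 8.632

8.63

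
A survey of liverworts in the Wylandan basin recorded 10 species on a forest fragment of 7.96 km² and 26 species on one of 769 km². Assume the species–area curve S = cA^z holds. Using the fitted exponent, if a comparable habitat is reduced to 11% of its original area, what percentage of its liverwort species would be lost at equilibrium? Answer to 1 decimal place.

z = ln(26/10) / ln(769/7.96) = 0.9555 / 4.5707 = 0.2091
S_new/S_old = (A_new/A_old)^z = 0.11^0.2091 = exp(0.2091 × -2.2073) = 0.6304
Fraction lost = 1 − 0.6304 = 0.3696

37.0%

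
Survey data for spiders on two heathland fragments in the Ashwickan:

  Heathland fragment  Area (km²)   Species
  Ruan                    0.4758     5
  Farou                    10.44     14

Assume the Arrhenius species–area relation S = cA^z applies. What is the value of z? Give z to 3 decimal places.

Taking logs: ln S = ln c + z ln A, so z = (ln S₂ − ln S₁)/(ln A₂ − ln A₁).
z = ln(14/5) / ln(10.44/0.4758) = ln(2.8) / ln(21.94) = 1.0296 / 3.0884 = 0.3334

0.333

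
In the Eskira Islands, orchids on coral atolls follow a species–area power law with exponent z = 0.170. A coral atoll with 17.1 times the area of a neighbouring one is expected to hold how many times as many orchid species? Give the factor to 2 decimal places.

S₂/S₁ = (A₂/A₁)^z = 17.1^0.17
ln(S₂/S₁) = 0.17 × ln 17.1 = 0.17 × 2.8391 = 0.4826
S₂/S₁ = e^0.4826 ≈ 1.62

1.62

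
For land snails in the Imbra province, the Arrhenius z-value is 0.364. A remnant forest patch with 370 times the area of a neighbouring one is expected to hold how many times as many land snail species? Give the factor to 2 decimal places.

8.61

S₂/S₁ = (A₂/A₁)^z = 370^0.364
ln(S₂/S₁) = 0.364 × ln 370 = 0.364 × 5.9135 = 2.1525
S₂/S₁ = e^2.1525 ≈ 8.606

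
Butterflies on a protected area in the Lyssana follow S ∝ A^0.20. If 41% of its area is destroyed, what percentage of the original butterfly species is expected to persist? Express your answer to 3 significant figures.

S_new/S_old = (A_new/A_old)^z = 0.59^0.2
= exp(0.2 × ln 0.59) = exp(0.2 × -0.5276) = exp(-0.1055) ≈ 0.8999

90.0%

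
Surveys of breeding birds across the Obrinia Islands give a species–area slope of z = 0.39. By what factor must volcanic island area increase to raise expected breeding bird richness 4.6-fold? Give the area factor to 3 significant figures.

(A₂/A₁)^0.39 = 4.6, so A₂/A₁ = 4.6^(1/0.39) = 4.6^2.564
ln(A₂/A₁) = ln 4.6 / 0.39 = 1.5261 / 0.39 = 3.9130
A₂/A₁ = e^3.9130 ≈ 50.05

50.0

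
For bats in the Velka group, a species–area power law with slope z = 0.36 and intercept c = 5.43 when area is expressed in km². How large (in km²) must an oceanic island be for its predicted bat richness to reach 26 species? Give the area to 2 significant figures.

78 km²

26 = 5.43 × A^0.36  ⇒  A^0.36 = 26/5.43 = 4.788
ln A = ln(4.788) / 0.36 = 1.5662 / 0.36 = 4.3504
A = e^4.3504 ≈ 77.51 km²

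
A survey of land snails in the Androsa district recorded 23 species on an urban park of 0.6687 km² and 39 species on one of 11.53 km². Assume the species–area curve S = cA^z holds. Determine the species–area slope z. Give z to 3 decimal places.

Taking logs: ln S = ln c + z ln A, so z = (ln S₂ − ln S₁)/(ln A₂ − ln A₁).
z = ln(39/23) / ln(11.53/0.6687) = ln(1.696) / ln(17.24) = 0.5281 / 2.8474 = 0.1855

0.185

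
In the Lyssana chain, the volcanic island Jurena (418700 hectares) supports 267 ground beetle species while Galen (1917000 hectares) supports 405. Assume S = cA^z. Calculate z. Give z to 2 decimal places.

0.27

Taking logs: ln S = ln c + z ln A, so z = (ln S₂ − ln S₁)/(ln A₂ − ln A₁).
z = ln(405/267) / ln(1917000/418700) = ln(1.517) / ln(4.578) = 0.4166 / 1.5214 = 0.2739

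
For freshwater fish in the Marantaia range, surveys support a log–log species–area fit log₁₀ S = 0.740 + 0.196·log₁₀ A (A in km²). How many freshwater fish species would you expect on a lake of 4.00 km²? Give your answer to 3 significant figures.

S = 5.495 × 4^0.196
ln S = ln 5.495 + 0.196 × ln 4 = 1.7039 + 0.196 × 1.3863 = 1.9756
S = e^1.9756 ≈ 7.211

7.21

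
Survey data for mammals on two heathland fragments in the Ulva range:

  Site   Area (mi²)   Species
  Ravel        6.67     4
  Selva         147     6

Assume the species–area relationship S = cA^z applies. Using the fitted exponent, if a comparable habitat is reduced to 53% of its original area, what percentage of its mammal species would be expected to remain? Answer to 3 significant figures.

z = ln(6/4) / ln(147/6.67) = 0.4055 / 3.0928 = 0.1311
S_new/S_old = (A_new/A_old)^z = 0.53^0.1311 = exp(0.1311 × -0.6349) = 0.9201

92.0%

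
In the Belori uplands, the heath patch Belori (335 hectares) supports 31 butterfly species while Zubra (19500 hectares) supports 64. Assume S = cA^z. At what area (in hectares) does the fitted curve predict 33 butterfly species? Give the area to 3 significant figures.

z = ln(64/31) / ln(19500/335) = 0.7249 / 4.0640 = 0.1784
c = 31 / 335^0.1784 = 31 / 2.821 = 10.99
A = (33/10.99)^(1/0.1784) ⇒ ln A = ln(3.003)/0.1784 = 6.1646
A = e^6.1646 ≈ 475.6 hectares

476 hectares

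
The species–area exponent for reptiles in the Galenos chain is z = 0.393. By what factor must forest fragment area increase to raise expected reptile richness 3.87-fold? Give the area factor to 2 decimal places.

(A₂/A₁)^0.393 = 3.87, so A₂/A₁ = 3.87^(1/0.393) = 3.87^2.545
ln(A₂/A₁) = ln 3.87 / 0.393 = 1.3533 / 0.393 = 3.4434
A₂/A₁ = e^3.4434 ≈ 31.29

31.29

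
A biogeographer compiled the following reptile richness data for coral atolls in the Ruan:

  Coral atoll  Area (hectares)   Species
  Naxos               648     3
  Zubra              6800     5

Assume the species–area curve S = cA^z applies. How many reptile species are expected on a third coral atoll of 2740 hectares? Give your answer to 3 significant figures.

4.10

z = ln(5/3) / ln(6800/648) = 0.5108 / 2.3508 = 0.2173
c = 3 / 648^0.2173 = 3 / 4.083 = 0.7348
S₃ = 0.7348 × 2740^0.2173 = 0.7348 × 5.585 ≈ 4.104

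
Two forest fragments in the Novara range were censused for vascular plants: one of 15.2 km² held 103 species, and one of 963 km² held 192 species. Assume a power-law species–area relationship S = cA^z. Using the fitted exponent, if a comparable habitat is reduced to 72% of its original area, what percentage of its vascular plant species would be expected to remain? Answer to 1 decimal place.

95.2%

z = ln(192/103) / ln(963/15.2) = 0.6228 / 4.1488 = 0.1501
S_new/S_old = (A_new/A_old)^z = 0.72^0.1501 = exp(0.1501 × -0.3285) = 0.9519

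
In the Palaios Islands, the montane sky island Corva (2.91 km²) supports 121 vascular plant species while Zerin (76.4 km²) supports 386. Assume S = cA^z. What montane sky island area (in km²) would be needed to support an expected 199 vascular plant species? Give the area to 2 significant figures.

z = ln(386/121) / ln(76.4/2.91) = 1.1600 / 3.2678 = 0.3550
c = 121 / 2.91^0.3550 = 121 / 1.461 = 82.81
A = (199/82.81)^(1/0.3550) ⇒ ln A = ln(2.403)/0.3550 = 2.4696
A = e^2.4696 ≈ 11.82 km²

12 km²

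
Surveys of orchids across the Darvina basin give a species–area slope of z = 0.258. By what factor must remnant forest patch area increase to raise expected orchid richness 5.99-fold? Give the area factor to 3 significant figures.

1030

(A₂/A₁)^0.258 = 5.99, so A₂/A₁ = 5.99^(1/0.258) = 5.99^3.876
ln(A₂/A₁) = ln 5.99 / 0.258 = 1.7901 / 0.258 = 6.9383
A₂/A₁ = e^6.9383 ≈ 1031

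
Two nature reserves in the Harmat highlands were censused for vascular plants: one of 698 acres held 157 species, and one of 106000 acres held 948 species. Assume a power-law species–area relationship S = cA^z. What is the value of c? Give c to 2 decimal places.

15.06

z = ln(S₂/S₁) / ln(A₂/A₁) = ln(948/157) / ln(106000/698) = 1.7981 / 5.0230 = 0.3580
c = S₁ / A₁^z = 157 / 698^0.3580 = 157 / 10.42 = 15.06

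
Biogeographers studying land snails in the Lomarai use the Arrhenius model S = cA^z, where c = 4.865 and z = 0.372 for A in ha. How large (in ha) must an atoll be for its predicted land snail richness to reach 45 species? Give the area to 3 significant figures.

45 = 4.865 × A^0.372  ⇒  A^0.372 = 45/4.865 = 9.25
ln A = ln(9.25) / 0.372 = 2.2246 / 0.372 = 5.9801
A = e^5.9801 ≈ 395.5 ha

395 ha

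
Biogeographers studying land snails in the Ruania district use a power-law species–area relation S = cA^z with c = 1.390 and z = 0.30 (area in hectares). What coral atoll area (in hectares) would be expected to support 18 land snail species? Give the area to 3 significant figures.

5100 hectares

18 = 1.39 × A^0.3  ⇒  A^0.3 = 18/1.39 = 12.95
ln A = ln(12.95) / 0.3 = 2.5611 / 0.3 = 8.5369
A = e^8.5369 ≈ 5099 hectares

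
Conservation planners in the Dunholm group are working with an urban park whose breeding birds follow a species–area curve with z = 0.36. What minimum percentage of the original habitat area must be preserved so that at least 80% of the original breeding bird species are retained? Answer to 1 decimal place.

53.8%

Need (A_new/A_old)^0.36 = 0.8, so A_new/A_old = 0.8^(1/0.36) = 0.8^2.778
ln(A_new/A_old) = ln 0.8 / 0.36 = -0.2231 / 0.36 = -0.6198
A_new/A_old = e^-0.6198 ≈ 0.538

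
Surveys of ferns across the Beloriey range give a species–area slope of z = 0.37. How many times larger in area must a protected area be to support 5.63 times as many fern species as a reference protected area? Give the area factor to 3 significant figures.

107

(A₂/A₁)^0.37 = 5.63, so A₂/A₁ = 5.63^(1/0.37) = 5.63^2.703
ln(A₂/A₁) = ln 5.63 / 0.37 = 1.7281 / 0.37 = 4.6706
A₂/A₁ = e^4.6706 ≈ 106.8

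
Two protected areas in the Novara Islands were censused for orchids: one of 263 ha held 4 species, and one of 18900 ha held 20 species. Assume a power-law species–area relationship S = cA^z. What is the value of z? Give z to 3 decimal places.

0.376

Taking logs: ln S = ln c + z ln A, so z = (ln S₂ − ln S₁)/(ln A₂ − ln A₁).
z = ln(20/4) / ln(18900/263) = ln(5) / ln(71.86) = 1.6094 / 4.2748 = 0.3765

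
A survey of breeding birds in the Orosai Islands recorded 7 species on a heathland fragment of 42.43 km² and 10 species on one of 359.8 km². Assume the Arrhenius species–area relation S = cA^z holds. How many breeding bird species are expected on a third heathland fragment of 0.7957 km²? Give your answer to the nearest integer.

z = ln(10/7) / ln(359.8/42.43) = 0.3567 / 2.1377 = 0.1669
c = 7 / 42.43^0.1669 = 7 / 1.869 = 3.746
S₃ = 3.746 × 0.7957^0.1669 = 3.746 × 0.9626 ≈ 3.605

4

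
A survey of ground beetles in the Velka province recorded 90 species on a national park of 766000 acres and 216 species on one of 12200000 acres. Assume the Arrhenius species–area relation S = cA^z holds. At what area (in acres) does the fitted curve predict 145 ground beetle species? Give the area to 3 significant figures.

z = ln(216/90) / ln(12200000/766000) = 0.8755 / 2.7680 = 0.3163
c = 90 / 766000^0.3163 = 90 / 72.62 = 1.239
A = (145/1.239)^(1/0.3163) ⇒ ln A = ln(117)/0.3163 = 15.0568
A = e^15.0568 ≈ 3460245 acres

3460000 acres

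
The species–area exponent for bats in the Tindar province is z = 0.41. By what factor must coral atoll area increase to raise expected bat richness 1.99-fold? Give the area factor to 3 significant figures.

(A₂/A₁)^0.41 = 1.99, so A₂/A₁ = 1.99^(1/0.41) = 1.99^2.439
ln(A₂/A₁) = ln 1.99 / 0.41 = 0.6881 / 0.41 = 1.6784
A₂/A₁ = e^1.6784 ≈ 5.357

5.36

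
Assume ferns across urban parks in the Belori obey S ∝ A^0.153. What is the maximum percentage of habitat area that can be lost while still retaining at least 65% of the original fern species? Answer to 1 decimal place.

Need (A_new/A_old)^0.153 = 0.65, so A_new/A_old = 0.65^(1/0.153) = 0.65^6.536
ln(A_new/A_old) = ln 0.65 / 0.153 = -0.4308 / 0.153 = -2.8156
A_new/A_old = e^-2.8156 ≈ 0.05987
Fraction that can be lost = 1 − 0.05987 = 0.9401

94.0%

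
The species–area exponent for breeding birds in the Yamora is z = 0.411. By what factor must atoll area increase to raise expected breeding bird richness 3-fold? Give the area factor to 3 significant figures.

14.5

(A₂/A₁)^0.411 = 3, so A₂/A₁ = 3^(1/0.411) = 3^2.433
ln(A₂/A₁) = ln 3 / 0.411 = 1.0986 / 0.411 = 2.6730
A₂/A₁ = e^2.6730 ≈ 14.48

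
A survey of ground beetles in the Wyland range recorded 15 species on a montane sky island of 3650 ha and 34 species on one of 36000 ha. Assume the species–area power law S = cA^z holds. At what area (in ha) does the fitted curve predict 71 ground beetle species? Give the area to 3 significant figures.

282000 ha

z = ln(34/15) / ln(36000/3650) = 0.8183 / 2.2888 = 0.3575
c = 15 / 3650^0.3575 = 15 / 18.78 = 0.7989
A = (71/0.7989)^(1/0.3575) ⇒ ln A = ln(88.88)/0.3575 = 12.5507
A = e^12.5507 ≈ 282304 ha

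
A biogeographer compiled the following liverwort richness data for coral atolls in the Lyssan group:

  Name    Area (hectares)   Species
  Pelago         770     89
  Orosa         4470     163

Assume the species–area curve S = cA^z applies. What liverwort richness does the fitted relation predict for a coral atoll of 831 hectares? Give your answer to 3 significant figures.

91.4

z = ln(163/89) / ln(4470/770) = 0.6051 / 1.7588 = 0.3441
c = 89 / 770^0.3441 = 89 / 9.843 = 9.042
S₃ = 9.042 × 831^0.3441 = 9.042 × 10.1 ≈ 91.37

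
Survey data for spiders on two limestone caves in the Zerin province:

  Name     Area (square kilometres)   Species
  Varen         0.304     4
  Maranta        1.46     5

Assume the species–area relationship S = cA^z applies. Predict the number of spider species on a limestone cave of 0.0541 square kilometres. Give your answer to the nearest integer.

z = ln(5/4) / ln(1.46/0.304) = 0.2231 / 1.5692 = 0.1422
c = 4 / 0.304^0.1422 = 4 / 0.8442 = 4.738
S₃ = 4.738 × 0.0541^0.1422 = 4.738 × 0.6605 ≈ 3.129

3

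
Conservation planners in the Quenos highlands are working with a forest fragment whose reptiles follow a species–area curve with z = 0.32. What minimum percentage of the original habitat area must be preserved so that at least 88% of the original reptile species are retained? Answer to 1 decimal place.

Need (A_new/A_old)^0.32 = 0.88, so A_new/A_old = 0.88^(1/0.32) = 0.88^3.125
ln(A_new/A_old) = ln 0.88 / 0.32 = -0.1278 / 0.32 = -0.3995
A_new/A_old = e^-0.3995 ≈ 0.6707

67.1%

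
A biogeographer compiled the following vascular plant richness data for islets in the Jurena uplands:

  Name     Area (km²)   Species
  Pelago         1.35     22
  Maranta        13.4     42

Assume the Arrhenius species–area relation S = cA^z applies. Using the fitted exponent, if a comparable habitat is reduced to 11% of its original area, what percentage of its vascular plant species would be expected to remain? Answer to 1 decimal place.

z = ln(42/22) / ln(13.4/1.35) = 0.6466 / 2.2952 = 0.2817
S_new/S_old = (A_new/A_old)^z = 0.11^0.2817 = exp(0.2817 × -2.2073) = 0.5369

53.7%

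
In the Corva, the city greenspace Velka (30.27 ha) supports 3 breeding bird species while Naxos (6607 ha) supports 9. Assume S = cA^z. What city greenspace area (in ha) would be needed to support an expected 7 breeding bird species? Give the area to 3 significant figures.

1930 ha

z = ln(9/3) / ln(6607/30.27) = 1.0986 / 5.3857 = 0.2040
c = 3 / 30.27^0.2040 = 3 / 2.005 = 1.496
A = (7/1.496)^(1/0.2040) ⇒ ln A = ln(4.678)/0.2040 = 7.5639
A = e^7.5639 ≈ 1927 ha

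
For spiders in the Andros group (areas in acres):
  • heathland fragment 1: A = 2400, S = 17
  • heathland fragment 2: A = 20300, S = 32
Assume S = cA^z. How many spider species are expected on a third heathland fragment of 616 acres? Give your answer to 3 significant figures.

11.4

z = ln(32/17) / ln(20300/2400) = 0.6325 / 2.1352 = 0.2962
c = 17 / 2400^0.2962 = 17 / 10.03 = 1.695
S₃ = 1.695 × 616^0.2962 = 1.695 × 6.705 ≈ 11.36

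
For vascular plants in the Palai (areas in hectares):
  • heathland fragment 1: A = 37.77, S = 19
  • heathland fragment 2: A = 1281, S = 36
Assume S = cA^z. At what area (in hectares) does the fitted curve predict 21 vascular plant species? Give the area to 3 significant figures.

z = ln(36/19) / ln(1281/37.77) = 0.6391 / 3.5239 = 0.1814
c = 19 / 37.77^0.1814 = 19 / 1.932 = 9.834
A = (21/9.834)^(1/0.1814) ⇒ ln A = ln(2.135)/0.1814 = 4.1834
A = e^4.1834 ≈ 65.59 hectares

65.6 hectares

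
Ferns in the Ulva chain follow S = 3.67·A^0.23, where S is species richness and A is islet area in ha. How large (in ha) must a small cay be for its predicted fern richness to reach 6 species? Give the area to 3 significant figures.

6 = 3.67 × A^0.23  ⇒  A^0.23 = 6/3.67 = 1.635
ln A = ln(1.635) / 0.23 = 0.4916 / 0.23 = 2.1373
A = e^2.1373 ≈ 8.476 ha

8.48 ha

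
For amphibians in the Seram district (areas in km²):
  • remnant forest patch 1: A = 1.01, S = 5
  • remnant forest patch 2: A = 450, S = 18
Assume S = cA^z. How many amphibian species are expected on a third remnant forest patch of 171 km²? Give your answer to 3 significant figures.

14.7

z = ln(18/5) / ln(450/1.01) = 1.2809 / 6.0993 = 0.2100
c = 5 / 1.01^0.2100 = 5 / 1.002 = 4.99
S₃ = 4.99 × 171^0.2100 = 4.99 × 2.944 ≈ 14.69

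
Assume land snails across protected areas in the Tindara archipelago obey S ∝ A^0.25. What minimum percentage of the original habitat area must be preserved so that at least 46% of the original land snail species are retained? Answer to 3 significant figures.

Need (A_new/A_old)^0.25 = 0.46, so A_new/A_old = 0.46^(1/0.25) = 0.46^4
ln(A_new/A_old) = ln 0.46 / 0.25 = -0.7765 / 0.25 = -3.1061
A_new/A_old = e^-3.1061 ≈ 0.04477

4.48%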